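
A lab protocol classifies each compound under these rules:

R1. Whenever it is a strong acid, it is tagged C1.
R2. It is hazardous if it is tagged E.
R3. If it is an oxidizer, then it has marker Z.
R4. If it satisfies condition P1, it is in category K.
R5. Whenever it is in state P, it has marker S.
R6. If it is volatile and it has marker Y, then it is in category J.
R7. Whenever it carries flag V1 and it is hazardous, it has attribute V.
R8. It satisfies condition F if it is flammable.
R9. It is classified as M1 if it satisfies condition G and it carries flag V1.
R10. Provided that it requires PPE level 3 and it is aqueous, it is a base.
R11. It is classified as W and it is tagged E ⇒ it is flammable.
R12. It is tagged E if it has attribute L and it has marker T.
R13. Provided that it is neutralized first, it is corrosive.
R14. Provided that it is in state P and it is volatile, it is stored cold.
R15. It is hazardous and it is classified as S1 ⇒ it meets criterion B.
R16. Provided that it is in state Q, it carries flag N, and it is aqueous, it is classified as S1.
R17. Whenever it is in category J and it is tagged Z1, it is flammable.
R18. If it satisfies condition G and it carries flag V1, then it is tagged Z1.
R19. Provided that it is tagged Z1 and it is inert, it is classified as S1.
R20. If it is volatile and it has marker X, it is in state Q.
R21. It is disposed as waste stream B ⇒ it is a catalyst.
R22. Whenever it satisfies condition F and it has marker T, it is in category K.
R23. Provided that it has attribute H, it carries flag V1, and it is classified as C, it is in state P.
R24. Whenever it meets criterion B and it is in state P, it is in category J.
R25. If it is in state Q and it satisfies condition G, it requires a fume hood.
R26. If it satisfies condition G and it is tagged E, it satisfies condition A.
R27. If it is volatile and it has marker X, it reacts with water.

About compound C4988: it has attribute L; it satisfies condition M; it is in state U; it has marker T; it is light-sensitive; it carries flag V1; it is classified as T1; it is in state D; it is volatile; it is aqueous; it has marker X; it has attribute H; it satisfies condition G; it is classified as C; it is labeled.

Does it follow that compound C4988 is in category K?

No

Forward chaining from the given facts derives: is classified as M1, is tagged E, is tagged Z1, is in state Q, is in state P, requires a fume hood, satisfies condition A, reacts with water, is hazardous, has marker S, has attribute V, is stored cold.
Rules concluding "it is in category K": R4 needs "it satisfies condition P1"; R22 needs "it satisfies condition F" — none of these are established.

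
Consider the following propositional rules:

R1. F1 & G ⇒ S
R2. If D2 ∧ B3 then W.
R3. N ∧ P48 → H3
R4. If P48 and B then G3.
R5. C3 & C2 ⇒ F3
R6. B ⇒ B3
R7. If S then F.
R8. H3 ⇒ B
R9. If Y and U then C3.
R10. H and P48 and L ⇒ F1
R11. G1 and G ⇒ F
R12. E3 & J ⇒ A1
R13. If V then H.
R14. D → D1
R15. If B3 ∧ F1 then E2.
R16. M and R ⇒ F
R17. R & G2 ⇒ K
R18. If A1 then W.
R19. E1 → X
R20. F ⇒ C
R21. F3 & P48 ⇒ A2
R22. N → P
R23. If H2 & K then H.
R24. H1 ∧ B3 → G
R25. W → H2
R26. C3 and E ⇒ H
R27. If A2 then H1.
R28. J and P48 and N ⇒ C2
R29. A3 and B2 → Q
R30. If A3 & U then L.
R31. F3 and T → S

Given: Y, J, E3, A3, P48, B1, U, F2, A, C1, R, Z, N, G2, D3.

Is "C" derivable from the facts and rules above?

Yes

H3  (by R3: N, P48)
B  (by R8: H3)
C3  (by R9: Y, U)
A1  (by R12: E3, J)
K  (by R17: R, G2)
W  (by R18: A1)
H2  (by R25: W)
C2  (by R28: J, P48, N)
L  (by R30: A3, U)
F3  (by R5: C3, C2)
B3  (by R6: B)
A2  (by R21: F3, P48)
H  (by R23: H2, K)
H1  (by R27: A2)
F1  (by R10: H, P48, L)
G  (by R24: H1, B3)
S  (by R1: F1, G)
F  (by R7: S)
C  (by R20: F)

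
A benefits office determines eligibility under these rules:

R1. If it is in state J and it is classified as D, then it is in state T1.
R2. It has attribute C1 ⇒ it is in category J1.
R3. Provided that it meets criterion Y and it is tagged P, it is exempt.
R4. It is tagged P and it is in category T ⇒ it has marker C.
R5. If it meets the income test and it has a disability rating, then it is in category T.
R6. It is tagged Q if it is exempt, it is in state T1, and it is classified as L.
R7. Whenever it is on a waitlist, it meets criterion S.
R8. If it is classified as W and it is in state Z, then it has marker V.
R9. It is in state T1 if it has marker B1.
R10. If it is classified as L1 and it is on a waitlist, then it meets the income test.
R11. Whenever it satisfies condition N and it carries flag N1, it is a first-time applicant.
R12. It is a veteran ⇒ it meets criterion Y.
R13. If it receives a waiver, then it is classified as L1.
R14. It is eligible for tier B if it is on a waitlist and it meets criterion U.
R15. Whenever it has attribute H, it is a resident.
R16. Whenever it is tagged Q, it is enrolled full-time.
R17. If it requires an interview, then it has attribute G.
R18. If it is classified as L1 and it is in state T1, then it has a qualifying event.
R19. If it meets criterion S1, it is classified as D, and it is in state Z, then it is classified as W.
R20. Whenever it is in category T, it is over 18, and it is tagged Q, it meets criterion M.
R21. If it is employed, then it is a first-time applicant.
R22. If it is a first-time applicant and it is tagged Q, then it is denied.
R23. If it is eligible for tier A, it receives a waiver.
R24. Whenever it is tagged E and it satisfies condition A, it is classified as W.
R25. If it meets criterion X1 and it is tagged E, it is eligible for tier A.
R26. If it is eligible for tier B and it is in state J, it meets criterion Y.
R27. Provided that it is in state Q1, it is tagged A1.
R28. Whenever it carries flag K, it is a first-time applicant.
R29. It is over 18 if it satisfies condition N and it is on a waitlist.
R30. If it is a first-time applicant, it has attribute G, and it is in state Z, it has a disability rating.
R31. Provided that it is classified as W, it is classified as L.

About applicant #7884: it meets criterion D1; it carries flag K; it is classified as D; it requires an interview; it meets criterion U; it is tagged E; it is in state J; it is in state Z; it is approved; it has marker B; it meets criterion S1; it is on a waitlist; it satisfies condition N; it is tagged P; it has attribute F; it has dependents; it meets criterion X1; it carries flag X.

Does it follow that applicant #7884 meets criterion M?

Yes

By R1 (it is in state J, it is classified as D): it is in state T1.
By R14 (it is on a waitlist, it meets criterion U): it is eligible for tier B.
By R17 (it requires an interview): it has attribute G.
By R19 (it meets criterion S1, it is classified as D, it is in state Z): it is classified as W.
By R25 (it meets criterion X1, it is tagged E): it is eligible for tier A.
By R26 (it is eligible for tier B, it is in state J): it meets criterion Y.
By R28 (it carries flag K): it is a first-time applicant.
By R29 (it satisfies condition N, it is on a waitlist): it is over 18.
By R30 (it is a first-time applicant, it has attribute G, it is in state Z): it has a disability rating.
By R31 (it is classified as W): it is classified as L.
By R3 (it meets criterion Y, it is tagged P): it is exempt.
By R6 (it is exempt, it is in state T1, it is classified as L): it is tagged Q.
By R23 (it is eligible for tier A): it receives a waiver.
By R13 (it receives a waiver): it is classified as L1.
By R10 (it is classified as L1, it is on a waitlist): it meets the income test.
By R5 (it meets the income test, it has a disability rating): it is in category T.
By R20 (it is in category T, it is over 18, it is tagged Q): it meets criterion M.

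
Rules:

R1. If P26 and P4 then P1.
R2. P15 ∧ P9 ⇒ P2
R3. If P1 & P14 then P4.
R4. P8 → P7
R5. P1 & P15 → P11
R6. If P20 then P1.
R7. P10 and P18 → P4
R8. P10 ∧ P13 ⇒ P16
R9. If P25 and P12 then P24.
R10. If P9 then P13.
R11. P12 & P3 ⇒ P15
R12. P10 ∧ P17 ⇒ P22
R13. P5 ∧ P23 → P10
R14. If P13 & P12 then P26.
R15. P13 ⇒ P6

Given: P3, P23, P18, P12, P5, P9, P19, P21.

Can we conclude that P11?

Yes

P13  (by R10: P9)
P15  (by R11: P12, P3)
P10  (by R13: P5, P23)
P26  (by R14: P13, P12)
P4  (by R7: P10, P18)
P1  (by R1: P26, P4)
P11  (by R5: P1, P15)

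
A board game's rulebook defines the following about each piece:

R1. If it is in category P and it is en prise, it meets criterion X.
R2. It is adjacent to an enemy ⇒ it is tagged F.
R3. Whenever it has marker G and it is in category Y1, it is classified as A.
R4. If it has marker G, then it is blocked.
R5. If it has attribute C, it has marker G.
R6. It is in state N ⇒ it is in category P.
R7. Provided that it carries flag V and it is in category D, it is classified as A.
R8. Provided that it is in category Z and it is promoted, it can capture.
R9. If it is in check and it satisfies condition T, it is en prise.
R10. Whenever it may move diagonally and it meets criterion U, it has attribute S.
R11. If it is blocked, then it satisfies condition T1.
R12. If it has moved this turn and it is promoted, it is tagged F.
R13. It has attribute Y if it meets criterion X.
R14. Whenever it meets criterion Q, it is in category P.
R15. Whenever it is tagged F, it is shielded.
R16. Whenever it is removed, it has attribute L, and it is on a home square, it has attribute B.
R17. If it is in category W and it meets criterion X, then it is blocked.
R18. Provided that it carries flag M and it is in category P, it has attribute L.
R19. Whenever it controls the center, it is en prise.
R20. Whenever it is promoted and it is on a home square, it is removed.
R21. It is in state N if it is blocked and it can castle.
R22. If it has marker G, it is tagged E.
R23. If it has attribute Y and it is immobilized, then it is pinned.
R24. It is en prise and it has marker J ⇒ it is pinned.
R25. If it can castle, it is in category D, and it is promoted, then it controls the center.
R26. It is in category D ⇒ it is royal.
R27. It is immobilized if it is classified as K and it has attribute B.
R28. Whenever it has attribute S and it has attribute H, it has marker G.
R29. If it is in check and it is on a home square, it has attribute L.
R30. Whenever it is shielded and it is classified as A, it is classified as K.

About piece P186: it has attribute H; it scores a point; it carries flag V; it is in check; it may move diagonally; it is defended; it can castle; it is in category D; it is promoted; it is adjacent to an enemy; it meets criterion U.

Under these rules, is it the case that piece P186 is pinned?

Forward chaining from the given facts derives: is tagged F, is classified as A, has attribute S, is shielded, controls the center, is royal, has marker G, is classified as K, is blocked, satisfies condition T1, is en prise, is in state N, is tagged E, is in category P, meets criterion X, has attribute Y.
Rules concluding "it is pinned": R23 needs "it is immobilized"; R24 needs "it has marker J" — none of these are established.

No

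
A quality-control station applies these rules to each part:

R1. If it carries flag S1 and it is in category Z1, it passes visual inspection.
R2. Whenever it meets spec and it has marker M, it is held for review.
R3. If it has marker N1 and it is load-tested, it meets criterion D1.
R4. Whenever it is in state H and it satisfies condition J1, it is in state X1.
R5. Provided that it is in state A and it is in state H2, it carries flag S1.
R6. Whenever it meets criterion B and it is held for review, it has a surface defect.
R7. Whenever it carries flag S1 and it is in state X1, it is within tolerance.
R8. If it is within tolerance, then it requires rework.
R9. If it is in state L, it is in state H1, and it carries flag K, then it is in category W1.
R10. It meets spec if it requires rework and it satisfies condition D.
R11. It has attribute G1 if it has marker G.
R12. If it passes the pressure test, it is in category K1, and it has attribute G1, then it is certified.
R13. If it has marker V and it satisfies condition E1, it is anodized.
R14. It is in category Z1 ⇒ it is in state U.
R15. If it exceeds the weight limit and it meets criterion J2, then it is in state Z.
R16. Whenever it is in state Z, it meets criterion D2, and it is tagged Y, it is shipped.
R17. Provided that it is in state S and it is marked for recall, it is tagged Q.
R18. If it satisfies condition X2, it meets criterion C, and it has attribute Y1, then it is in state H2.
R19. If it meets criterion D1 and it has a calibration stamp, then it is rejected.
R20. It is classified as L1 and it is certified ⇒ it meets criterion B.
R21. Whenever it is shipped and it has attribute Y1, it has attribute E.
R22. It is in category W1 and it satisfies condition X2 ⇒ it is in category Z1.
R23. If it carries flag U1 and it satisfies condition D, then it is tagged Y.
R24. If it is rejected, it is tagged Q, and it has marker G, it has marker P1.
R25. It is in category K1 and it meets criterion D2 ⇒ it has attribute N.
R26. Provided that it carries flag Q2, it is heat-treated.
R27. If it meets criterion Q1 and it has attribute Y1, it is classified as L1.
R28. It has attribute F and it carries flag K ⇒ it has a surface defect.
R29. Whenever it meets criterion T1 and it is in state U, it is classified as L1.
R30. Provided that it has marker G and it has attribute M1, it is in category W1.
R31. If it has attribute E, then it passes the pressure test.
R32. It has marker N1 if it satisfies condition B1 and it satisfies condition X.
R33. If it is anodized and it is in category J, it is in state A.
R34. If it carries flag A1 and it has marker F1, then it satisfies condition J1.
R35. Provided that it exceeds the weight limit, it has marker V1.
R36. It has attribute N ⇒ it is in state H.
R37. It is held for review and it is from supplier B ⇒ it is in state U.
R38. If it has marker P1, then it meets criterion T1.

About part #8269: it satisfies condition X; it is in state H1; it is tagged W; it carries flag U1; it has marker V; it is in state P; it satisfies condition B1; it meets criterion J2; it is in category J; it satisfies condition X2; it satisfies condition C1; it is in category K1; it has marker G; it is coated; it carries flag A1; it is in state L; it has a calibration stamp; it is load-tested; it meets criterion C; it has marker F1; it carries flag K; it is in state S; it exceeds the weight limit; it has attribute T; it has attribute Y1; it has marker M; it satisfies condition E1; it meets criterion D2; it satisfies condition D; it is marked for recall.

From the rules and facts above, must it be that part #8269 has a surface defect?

Yes

By R9 (it is in state L, it is in state H1, it carries flag K): it is in category W1.
By R11 (it has marker G): it has attribute G1.
By R13 (it has marker V, it satisfies condition E1): it is anodized.
By R15 (it exceeds the weight limit, it meets criterion J2): it is in state Z.
By R17 (it is in state S, it is marked for recall): it is tagged Q.
By R18 (it satisfies condition X2, it meets criterion C, it has attribute Y1): it is in state H2.
By R22 (it is in category W1, it satisfies condition X2): it is in category Z1.
By R23 (it carries flag U1, it satisfies condition D): it is tagged Y.
By R25 (it is in category K1, it meets criterion D2): it has attribute N.
By R32 (it satisfies condition B1, it satisfies condition X): it has marker N1.
By R33 (it is anodized, it is in category J): it is in state A.
By R34 (it carries flag A1, it has marker F1): it satisfies condition J1.
By R36 (it has attribute N): it is in state H.
By R3 (it has marker N1, it is load-tested): it meets criterion D1.
By R4 (it is in state H, it satisfies condition J1): it is in state X1.
By R5 (it is in state A, it is in state H2): it carries flag S1.
By R7 (it carries flag S1, it is in state X1): it is within tolerance.
By R8 (it is within tolerance): it requires rework.
By R10 (it requires rework, it satisfies condition D): it meets spec.
By R14 (it is in category Z1): it is in state U.
By R16 (it is in state Z, it meets criterion D2, it is tagged Y): it is shipped.
By R19 (it meets criterion D1, it has a calibration stamp): it is rejected.
By R21 (it is shipped, it has attribute Y1): it has attribute E.
By R24 (it is rejected, it is tagged Q, it has marker G): it has marker P1.
By R31 (it has attribute E): it passes the pressure test.
By R38 (it has marker P1): it meets criterion T1.
By R2 (it meets spec, it has marker M): it is held for review.
By R12 (it passes the pressure test, it is in category K1, it has attribute G1): it is certified.
By R29 (it meets criterion T1, it is in state U): it is classified as L1.
By R20 (it is classified as L1, it is certified): it meets criterion B.
By R6 (it meets criterion B, it is held for review): it has a surface defect.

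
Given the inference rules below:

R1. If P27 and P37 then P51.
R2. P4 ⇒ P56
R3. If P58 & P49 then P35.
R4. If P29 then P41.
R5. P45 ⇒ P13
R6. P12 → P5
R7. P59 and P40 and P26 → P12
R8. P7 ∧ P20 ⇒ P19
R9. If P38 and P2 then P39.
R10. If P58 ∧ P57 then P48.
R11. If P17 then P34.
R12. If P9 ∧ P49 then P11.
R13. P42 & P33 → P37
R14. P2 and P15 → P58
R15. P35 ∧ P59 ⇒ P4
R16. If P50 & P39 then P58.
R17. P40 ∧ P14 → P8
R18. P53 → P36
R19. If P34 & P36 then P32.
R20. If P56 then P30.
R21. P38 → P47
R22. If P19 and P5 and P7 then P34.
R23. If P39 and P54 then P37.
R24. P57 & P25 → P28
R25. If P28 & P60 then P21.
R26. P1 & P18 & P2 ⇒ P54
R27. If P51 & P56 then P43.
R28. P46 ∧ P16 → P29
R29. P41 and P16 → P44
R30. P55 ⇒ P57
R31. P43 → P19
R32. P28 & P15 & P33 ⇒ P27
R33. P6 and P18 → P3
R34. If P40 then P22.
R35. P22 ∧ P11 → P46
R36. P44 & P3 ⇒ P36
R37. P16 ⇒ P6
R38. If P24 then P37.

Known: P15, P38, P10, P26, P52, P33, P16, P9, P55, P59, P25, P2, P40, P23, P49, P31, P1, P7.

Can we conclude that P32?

No

Forward chaining from the given facts derives: P12, P39, P11, P58, P47, P57, P22, P46, P6, P35, P5, P48, P4, P28, P29, P27, P56, P41, P30, P44.
The only rule concluding P32 is R19, which needs P34; that is never established.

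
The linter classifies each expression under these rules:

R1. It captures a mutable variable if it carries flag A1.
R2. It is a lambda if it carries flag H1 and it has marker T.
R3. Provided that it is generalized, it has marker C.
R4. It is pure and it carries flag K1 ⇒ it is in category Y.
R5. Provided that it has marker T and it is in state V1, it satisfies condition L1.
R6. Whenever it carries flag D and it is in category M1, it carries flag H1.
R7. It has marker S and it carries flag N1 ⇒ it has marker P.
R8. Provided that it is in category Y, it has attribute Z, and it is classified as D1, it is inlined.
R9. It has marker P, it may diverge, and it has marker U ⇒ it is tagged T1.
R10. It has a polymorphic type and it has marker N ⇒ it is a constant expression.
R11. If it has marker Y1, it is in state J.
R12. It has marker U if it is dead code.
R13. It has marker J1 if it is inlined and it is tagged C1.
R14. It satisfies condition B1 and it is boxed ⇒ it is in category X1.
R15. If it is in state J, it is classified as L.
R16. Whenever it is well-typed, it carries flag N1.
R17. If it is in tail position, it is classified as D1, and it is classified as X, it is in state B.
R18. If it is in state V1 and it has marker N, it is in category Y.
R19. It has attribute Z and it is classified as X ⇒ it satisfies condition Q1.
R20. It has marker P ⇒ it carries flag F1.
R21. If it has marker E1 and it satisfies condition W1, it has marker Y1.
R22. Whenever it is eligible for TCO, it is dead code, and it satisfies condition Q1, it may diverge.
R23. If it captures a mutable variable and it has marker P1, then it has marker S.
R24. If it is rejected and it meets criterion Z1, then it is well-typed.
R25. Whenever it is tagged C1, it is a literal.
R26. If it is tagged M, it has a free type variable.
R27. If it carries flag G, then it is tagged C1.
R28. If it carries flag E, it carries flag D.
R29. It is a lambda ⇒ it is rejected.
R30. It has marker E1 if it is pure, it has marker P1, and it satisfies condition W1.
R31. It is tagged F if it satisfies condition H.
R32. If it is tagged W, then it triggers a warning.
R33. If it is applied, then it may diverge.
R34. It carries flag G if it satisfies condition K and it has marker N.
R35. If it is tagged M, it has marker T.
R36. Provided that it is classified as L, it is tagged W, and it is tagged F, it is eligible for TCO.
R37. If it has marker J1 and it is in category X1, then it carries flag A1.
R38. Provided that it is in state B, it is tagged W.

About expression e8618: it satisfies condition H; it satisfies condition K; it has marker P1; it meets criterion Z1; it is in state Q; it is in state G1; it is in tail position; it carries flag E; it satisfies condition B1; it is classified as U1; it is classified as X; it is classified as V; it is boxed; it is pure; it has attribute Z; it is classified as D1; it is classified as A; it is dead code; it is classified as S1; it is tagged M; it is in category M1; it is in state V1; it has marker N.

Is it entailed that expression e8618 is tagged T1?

Forward chaining from the given facts derives: has marker U, is in category X1, is in state B, is in category Y, satisfies condition Q1, has a free type variable, carries flag D, is tagged F, carries flag G, has marker T, is tagged W, satisfies condition L1, carries flag H1, is inlined, is tagged C1, triggers a warning, is a lambda, has marker J1, is a literal, is rejected, carries flag A1, captures a mutable variable, has marker S, is well-typed, carries flag N1, has marker P, carries flag F1.
The only rule concluding "it is tagged T1" is R9, which needs "it may diverge"; that is never established.

No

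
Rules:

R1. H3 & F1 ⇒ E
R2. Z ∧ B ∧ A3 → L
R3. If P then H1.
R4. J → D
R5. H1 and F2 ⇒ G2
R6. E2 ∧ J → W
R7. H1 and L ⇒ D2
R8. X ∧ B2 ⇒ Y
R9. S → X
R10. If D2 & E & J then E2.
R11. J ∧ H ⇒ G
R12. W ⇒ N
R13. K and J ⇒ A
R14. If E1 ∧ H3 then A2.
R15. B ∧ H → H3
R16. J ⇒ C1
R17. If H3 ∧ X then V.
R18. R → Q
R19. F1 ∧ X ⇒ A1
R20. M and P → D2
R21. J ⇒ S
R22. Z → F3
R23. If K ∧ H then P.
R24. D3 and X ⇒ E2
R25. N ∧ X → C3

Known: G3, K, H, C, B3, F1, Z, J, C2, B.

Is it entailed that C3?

No

Forward chaining from the given facts derives: D, G, A, H3, C1, S, F3, P, E, H1, X, V, A1.
The only rule concluding C3 is R25, which needs N; that is never established.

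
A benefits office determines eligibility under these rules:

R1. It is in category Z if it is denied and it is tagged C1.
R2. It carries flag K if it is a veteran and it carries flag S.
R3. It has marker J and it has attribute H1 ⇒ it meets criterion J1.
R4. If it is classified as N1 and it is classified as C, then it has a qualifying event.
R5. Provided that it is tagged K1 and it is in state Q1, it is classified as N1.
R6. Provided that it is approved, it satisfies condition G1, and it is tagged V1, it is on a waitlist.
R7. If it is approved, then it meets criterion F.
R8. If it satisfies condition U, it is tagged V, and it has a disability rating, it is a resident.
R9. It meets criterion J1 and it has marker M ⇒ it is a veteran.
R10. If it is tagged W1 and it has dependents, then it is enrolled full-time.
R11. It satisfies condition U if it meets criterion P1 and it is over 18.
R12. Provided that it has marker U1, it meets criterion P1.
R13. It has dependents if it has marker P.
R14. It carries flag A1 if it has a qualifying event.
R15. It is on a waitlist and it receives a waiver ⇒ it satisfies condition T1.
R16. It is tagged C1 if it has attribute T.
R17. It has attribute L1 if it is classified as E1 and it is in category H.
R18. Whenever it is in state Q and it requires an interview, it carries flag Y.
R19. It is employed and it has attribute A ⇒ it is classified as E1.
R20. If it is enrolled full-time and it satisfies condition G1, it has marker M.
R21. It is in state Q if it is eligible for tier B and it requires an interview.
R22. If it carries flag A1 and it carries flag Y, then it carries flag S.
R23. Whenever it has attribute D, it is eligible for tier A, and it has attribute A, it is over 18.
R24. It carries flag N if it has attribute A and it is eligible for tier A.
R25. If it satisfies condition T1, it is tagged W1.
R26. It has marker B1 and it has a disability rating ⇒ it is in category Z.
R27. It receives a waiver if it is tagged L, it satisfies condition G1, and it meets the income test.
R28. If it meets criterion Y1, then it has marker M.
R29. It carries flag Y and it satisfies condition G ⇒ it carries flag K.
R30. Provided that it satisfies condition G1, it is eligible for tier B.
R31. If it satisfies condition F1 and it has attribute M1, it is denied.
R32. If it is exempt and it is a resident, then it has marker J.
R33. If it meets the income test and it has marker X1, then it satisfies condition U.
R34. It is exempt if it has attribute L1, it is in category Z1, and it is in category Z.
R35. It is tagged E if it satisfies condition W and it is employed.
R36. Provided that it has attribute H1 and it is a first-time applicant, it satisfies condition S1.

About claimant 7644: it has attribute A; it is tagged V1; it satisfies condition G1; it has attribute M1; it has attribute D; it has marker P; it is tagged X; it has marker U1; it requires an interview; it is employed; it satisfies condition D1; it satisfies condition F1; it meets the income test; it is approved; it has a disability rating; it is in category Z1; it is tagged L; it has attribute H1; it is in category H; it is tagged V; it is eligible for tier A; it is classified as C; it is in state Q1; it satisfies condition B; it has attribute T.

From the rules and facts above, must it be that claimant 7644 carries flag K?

Forward chaining from the given facts derives: is on a waitlist, meets criterion F, meets criterion P1, has dependents, is tagged C1, is classified as E1, is over 18, carries flag N, receives a waiver, is eligible for tier B, is denied, is in category Z, satisfies condition U, satisfies condition T1, has attribute L1, is in state Q, is tagged W1, is exempt, is a resident, is enrolled full-time, carries flag Y, has marker M, has marker J, meets criterion J1, is a veteran.
Rules concluding "it carries flag K": R2 needs "it carries flag S"; R29 needs "it satisfies condition G" — none of these are established.

No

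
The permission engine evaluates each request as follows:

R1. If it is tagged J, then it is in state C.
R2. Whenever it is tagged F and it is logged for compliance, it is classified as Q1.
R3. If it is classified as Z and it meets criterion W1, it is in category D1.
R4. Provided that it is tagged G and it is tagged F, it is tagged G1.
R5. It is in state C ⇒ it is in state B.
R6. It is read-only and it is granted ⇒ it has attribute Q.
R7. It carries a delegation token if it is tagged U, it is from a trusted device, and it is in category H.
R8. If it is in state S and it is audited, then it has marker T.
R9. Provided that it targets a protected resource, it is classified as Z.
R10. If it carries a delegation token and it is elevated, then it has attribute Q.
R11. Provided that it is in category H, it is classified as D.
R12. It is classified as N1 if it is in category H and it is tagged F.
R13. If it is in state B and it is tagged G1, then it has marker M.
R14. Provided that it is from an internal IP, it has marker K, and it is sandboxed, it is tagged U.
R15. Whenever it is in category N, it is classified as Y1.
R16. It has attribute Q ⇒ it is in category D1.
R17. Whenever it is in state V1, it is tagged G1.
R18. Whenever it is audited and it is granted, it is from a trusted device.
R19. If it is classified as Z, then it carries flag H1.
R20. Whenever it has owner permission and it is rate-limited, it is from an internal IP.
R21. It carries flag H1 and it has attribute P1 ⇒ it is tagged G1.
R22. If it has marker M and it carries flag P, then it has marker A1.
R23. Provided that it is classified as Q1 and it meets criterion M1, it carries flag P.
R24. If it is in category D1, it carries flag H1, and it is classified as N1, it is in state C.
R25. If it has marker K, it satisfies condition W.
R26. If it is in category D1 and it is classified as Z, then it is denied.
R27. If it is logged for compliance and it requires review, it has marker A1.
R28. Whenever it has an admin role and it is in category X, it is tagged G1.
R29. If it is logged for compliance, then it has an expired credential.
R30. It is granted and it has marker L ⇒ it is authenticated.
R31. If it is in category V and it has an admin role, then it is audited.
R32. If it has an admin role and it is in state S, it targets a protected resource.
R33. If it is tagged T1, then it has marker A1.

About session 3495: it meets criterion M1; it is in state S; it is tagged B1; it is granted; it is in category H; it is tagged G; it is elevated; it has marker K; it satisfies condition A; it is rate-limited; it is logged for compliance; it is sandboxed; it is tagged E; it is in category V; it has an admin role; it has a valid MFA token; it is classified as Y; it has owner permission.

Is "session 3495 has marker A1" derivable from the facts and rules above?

Forward chaining from the given facts derives: is classified as D, is from an internal IP, satisfies condition W, has an expired credential, is audited, targets a protected resource, has marker T, is classified as Z, is tagged U, is from a trusted device, carries flag H1, carries a delegation token, has attribute Q, is in category D1, is denied.
Rules concluding "it has marker A1": R22 needs "it has marker M"; R27 needs "it requires review"; R33 needs "it is tagged T1" — none of these are established.

No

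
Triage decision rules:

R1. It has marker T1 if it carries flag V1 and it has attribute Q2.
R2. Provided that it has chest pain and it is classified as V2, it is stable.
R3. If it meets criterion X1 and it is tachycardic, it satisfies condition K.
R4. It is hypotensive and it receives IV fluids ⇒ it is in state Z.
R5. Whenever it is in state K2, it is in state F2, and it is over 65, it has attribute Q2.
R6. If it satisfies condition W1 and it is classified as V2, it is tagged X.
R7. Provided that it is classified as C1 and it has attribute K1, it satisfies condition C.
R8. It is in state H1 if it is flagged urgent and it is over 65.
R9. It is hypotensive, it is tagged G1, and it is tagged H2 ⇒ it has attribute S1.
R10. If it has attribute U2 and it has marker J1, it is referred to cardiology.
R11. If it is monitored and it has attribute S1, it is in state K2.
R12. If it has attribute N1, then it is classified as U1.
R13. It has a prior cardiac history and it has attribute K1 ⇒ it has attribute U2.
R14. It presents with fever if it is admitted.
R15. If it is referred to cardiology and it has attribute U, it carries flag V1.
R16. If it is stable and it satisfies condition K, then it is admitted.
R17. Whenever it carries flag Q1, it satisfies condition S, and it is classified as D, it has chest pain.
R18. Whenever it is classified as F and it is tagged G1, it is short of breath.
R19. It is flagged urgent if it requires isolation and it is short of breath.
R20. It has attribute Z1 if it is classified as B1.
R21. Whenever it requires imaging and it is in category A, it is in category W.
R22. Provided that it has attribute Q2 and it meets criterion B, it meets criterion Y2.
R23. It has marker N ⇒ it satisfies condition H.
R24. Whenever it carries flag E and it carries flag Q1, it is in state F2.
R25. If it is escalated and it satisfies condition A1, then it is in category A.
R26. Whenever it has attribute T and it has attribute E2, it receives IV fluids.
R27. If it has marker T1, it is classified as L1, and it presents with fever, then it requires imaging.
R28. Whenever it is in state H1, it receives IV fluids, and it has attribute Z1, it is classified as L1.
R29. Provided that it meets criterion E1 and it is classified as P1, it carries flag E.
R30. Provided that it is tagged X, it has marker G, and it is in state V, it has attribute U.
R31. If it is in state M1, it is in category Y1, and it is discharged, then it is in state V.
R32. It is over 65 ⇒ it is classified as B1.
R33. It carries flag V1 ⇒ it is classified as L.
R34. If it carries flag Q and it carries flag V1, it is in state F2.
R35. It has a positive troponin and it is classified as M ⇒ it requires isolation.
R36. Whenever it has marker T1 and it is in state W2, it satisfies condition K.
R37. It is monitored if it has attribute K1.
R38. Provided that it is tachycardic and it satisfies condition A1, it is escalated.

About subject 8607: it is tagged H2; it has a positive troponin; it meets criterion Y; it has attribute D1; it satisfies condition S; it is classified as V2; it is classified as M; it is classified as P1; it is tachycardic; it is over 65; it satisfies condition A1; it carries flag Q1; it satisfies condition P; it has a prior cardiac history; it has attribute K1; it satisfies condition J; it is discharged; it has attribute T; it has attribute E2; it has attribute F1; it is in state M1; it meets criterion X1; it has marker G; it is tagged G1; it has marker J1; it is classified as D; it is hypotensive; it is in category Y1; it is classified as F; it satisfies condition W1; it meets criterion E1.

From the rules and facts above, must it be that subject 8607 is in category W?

Yes

By R3 (it meets criterion X1, it is tachycardic): it satisfies condition K.
By R6 (it satisfies condition W1, it is classified as V2): it is tagged X.
By R9 (it is hypotensive, it is tagged G1, it is tagged H2): it has attribute S1.
By R13 (it has a prior cardiac history, it has attribute K1): it has attribute U2.
By R17 (it carries flag Q1, it satisfies condition S, it is classified as D): it has chest pain.
By R18 (it is classified as F, it is tagged G1): it is short of breath.
By R26 (it has attribute T, it has attribute E2): it receives IV fluids.
By R29 (it meets criterion E1, it is classified as P1): it carries flag E.
By R31 (it is in state M1, it is in category Y1, it is discharged): it is in state V.
By R32 (it is over 65): it is classified as B1.
By R35 (it has a positive troponin, it is classified as M): it requires isolation.
By R37 (it has attribute K1): it is monitored.
By R38 (it is tachycardic, it satisfies condition A1): it is escalated.
By R2 (it has chest pain, it is classified as V2): it is stable.
By R10 (it has attribute U2, it has marker J1): it is referred to cardiology.
By R11 (it is monitored, it has attribute S1): it is in state K2.
By R16 (it is stable, it satisfies condition K): it is admitted.
By R19 (it requires isolation, it is short of breath): it is flagged urgent.
By R20 (it is classified as B1): it has attribute Z1.
By R24 (it carries flag E, it carries flag Q1): it is in state F2.
By R25 (it is escalated, it satisfies condition A1): it is in category A.
By R30 (it is tagged X, it has marker G, it is in state V): it has attribute U.
By R5 (it is in state K2, it is in state F2, it is over 65): it has attribute Q2.
By R8 (it is flagged urgent, it is over 65): it is in state H1.
By R14 (it is admitted): it presents with fever.
By R15 (it is referred to cardiology, it has attribute U): it carries flag V1.
By R28 (it is in state H1, it receives IV fluids, it has attribute Z1): it is classified as L1.
By R1 (it carries flag V1, it has attribute Q2): it has marker T1.
By R27 (it has marker T1, it is classified as L1, it presents with fever): it requires imaging.
By R21 (it requires imaging, it is in category A): it is in category W.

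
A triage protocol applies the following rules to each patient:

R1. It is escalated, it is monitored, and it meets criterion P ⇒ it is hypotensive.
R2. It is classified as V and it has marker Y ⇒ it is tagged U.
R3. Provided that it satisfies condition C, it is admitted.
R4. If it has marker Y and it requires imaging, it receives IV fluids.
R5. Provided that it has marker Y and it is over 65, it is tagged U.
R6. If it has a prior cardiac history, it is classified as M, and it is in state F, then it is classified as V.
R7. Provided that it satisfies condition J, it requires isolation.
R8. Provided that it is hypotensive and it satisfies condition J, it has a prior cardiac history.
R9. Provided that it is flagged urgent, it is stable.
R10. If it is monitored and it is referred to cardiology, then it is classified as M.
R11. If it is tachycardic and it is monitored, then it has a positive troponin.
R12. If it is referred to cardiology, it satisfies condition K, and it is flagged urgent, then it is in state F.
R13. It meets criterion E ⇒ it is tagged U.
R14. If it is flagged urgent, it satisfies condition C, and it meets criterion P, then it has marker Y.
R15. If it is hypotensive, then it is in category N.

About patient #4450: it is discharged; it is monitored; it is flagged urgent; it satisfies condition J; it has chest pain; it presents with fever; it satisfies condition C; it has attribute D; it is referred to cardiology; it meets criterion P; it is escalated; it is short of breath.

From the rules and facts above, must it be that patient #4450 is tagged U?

No

Forward chaining from the given facts derives: is hypotensive, is admitted, requires isolation, has a prior cardiac history, is stable, is classified as M, has marker Y, is in category N.
Rules concluding "it is tagged U": R2 needs "it is classified as V"; R5 needs "it is over 65"; R13 needs "it meets criterion E" — none of these are established.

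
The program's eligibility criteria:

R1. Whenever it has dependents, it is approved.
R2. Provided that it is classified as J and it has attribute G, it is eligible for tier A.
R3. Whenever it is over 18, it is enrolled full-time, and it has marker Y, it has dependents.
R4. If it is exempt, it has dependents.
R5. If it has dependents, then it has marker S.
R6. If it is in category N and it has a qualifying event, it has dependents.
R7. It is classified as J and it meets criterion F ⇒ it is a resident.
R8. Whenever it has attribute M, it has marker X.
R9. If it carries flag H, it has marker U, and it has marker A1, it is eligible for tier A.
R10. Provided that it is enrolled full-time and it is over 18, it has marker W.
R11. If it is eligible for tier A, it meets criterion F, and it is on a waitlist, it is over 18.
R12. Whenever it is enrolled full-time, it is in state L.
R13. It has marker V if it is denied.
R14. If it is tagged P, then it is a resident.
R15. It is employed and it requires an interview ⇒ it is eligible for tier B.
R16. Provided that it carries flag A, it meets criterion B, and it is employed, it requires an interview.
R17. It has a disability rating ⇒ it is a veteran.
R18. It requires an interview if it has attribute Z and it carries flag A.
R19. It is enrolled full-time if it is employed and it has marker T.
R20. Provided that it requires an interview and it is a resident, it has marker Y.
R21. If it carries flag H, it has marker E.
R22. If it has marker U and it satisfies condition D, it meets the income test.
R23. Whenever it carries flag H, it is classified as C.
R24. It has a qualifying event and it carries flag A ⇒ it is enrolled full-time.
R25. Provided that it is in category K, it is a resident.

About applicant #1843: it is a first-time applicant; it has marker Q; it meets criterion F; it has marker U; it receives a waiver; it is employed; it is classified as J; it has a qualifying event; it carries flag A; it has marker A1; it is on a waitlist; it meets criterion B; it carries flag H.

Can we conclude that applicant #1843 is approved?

By R7 (it is classified as J, it meets criterion F): it is a resident.
By R9 (it carries flag H, it has marker U, it has marker A1): it is eligible for tier A.
By R11 (it is eligible for tier A, it meets criterion F, it is on a waitlist): it is over 18.
By R16 (it carries flag A, it meets criterion B, it is employed): it requires an interview.
By R20 (it requires an interview, it is a resident): it has marker Y.
By R24 (it has a qualifying event, it carries flag A): it is enrolled full-time.
By R3 (it is over 18, it is enrolled full-time, it has marker Y): it has dependents.
By R1 (it has dependents): it is approved.

Yes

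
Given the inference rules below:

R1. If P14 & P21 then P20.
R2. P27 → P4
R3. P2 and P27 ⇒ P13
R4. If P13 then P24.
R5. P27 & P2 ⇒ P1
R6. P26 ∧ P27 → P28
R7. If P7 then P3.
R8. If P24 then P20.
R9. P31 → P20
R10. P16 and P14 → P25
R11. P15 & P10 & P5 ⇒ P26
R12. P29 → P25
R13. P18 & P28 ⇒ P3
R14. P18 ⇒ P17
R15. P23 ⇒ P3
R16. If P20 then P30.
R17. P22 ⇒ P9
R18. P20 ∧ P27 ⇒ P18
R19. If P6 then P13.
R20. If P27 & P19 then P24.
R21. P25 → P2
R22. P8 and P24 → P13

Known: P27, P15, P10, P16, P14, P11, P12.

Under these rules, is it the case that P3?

Forward chaining from the given facts derives: P4, P25, P2, P13, P24, P1, P20, P30, P18, P17.
Rules concluding P3: R7 needs P7; R13 needs P28; R15 needs P23 — none of these are established.

No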